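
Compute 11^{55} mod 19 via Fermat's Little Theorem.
11

By Fermat's Little Theorem, a^(p-1) ≡ 1 (mod p) for prime p and gcd(a, p) = 1
Here p = 19, so 11^18 ≡ 1 (mod 19)
We can reduce the exponent: 55 mod 18 = 1
So 11^55 ≡ 11^1 (mod 19)
Computing: 11^1 mod 19 = 11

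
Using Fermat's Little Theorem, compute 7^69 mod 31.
By Fermat: 7^{30} ≡ 1 (mod 31). 69 = 2×30 + 9. So 7^{69} ≡ 7^{9} ≡ 8 (mod 31)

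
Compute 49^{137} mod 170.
49

Using successive squaring:
Binary expansion of 137: 10001001
Powers of 49 mod 170 (each is the square of the previous):
  49^1 ≡ 49 (mod 170)
  49^2 ≡ 49² = 2401 ≡ 21 (mod 170)
  49^4 ≡ 21² = 441 ≡ 101 (mod 170)
  49^8 ≡ 101² = 10201 ≡ 1 (mod 170)
  49^16 ≡ 1² = 1 ≡ 1 (mod 170)
  49^32 ≡ 1² = 1 ≡ 1 (mod 170)
  49^64 ≡ 1² = 1 ≡ 1 (mod 170)
  49^128 ≡ 1² = 1 ≡ 1 (mod 170)
137 = 128 + 8 + 1, so 49^137 = 49^128 × 49^8 × 49^1 ≡ 1 × 1 × 49 (mod 170)
Multiplying step by step:
  1 × 1 = 1 ≡ 1 (mod 170)
  1 × 49 = 49 ≡ 49 (mod 170)
Result: 49^137 ≡ 49 (mod 170)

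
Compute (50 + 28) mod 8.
6

(50 + 28) = 78
78 mod 8 = 6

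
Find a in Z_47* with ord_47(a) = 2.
46 has order 2 mod 47 since 46^{2} ≡ 1 (mod 47) and no smaller power works.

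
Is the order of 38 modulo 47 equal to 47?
No, the actual order is 46, not 47.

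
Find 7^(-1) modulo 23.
10

Using Extended Euclidean Algorithm:
gcd(7, 23) = 1
Bezout coefficients: 7 × 10 + 23 × -3 = 1
So 7 × 10 ≡ 1 (mod 23)
The inverse is 10 mod 23 = 10
Verification: 7 × 10 = 70 = 3 × 23 + 1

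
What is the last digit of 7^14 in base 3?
Using Fermat: 7^{2} ≡ 1 (mod 3). 14 ≡ 0 (mod 2). So 7^{14} ≡ 7^{0} ≡ 1 (mod 3)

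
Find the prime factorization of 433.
433

Divide by primes starting from smallest:
433 ÷ 433 = 1

433 = 433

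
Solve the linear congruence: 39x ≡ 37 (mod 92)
67

Since gcd(39, 92) = 1 divides 37, a solution exists.
Multiply both sides by the inverse of 39 mod 92:
  39^(-1) mod 92 = 59
  x ≡ 59 × 37 ≡ 2183 ≡ 67 (mod 92)
Verification: 39 × 67 = 2613 = 28 × 92 + 37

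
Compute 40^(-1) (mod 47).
40^(-1) ≡ 20 (mod 47). Verification: 40 × 20 = 800 ≡ 1 (mod 47)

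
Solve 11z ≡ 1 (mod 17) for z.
11^(-1) ≡ 14 (mod 17). Verification: 11 × 14 = 154 ≡ 1 (mod 17)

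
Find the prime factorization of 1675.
5^2 × 67

Divide by primes starting from smallest:
1675 ÷ 5 = 335
335 ÷ 5 = 67
67 ÷ 67 = 1

1675 = 5^2 × 67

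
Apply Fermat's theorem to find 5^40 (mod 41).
By Fermat's Little Theorem, 5^{40} ≡ 1 (mod 41) since 41 is prime and gcd(5, 41) = 1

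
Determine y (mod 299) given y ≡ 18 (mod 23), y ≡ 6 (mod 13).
110

Using the Chinese Remainder Theorem:
M = product of moduli = 299
For equation 1: M_1 = 13, 13 ≡ 13 (mod 23), inverse of 13 mod 23 is 16 (check: 13 × 16 = 208 ≡ 1 (mod 23))
For equation 2: M_2 = 23, 23 ≡ 10 (mod 13), inverse of 23 mod 13 is 4 (check: 10 × 4 = 40 ≡ 1 (mod 13))
Combine: y ≡ Σ r_i×M_i×(M_i⁻¹ mod m_i) = 18×13×16 + 6×23×4 = 3744 + 552 = 4296
4296 mod 299 = 110
y ≡ 110 (mod 299)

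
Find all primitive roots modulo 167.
Primitive roots mod 167: {5, 10, 13, 15, 17, 20, 23, 26, 30, 34, 35, 37, 39, 40, 41, 43, 45, 46, 51, 52, 53, 55, 59, 60, 67, 68, 69, 70, 71, 73, 74, 78, 79, 80, 82, 83, 86, 90, 91, 92, 95, 101, 102, 103, 104, 105, 106, 109, 110, 111, 113, 117, 118, 119, 120, 123, 125, 129, 131, 134, 135, 136, 138, 139, 140, 142, 143, 145, 146, 148, 149, 151, 153, 155, 156, 158, 159, 160, 161, 163, 164, 165}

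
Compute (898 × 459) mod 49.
43

(898 × 459) = 412182
412182 mod 49 = 43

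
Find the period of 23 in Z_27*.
Powers of 23 mod 27: 23^1≡23, 23^2≡16, 23^3≡17, 23^4≡13, 23^5≡2, 23^6≡19, 23^7≡5, 23^8≡7, 23^9≡26, 23^10≡4, 23^11≡11, 23^12≡10, 23^13≡14, 23^14≡25, 23^15≡8, 23^16≡22, 23^17≡20, 23^18≡1. Order = 18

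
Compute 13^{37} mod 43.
25

Using successive squaring:
Binary expansion of 37: 100101
Powers of 13 mod 43 (each is the square of the previous):
  13^1 ≡ 13 (mod 43)
  13^2 ≡ 13² = 169 ≡ 40 (mod 43)
  13^4 ≡ 40² = 1600 ≡ 9 (mod 43)
  13^8 ≡ 9² = 81 ≡ 38 (mod 43)
  13^16 ≡ 38² = 1444 ≡ 25 (mod 43)
  13^32 ≡ 25² = 625 ≡ 23 (mod 43)
37 = 32 + 4 + 1, so 13^37 = 13^32 × 13^4 × 13^1 ≡ 23 × 9 × 13 (mod 43)
Multiplying step by step:
  23 × 9 = 207 ≡ 35 (mod 43)
  35 × 13 = 455 ≡ 25 (mod 43)
Result: 13^37 ≡ 25 (mod 43)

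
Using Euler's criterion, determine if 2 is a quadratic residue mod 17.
By Euler's criterion: 2^{8} ≡ 1 (mod 17). Since this equals 1, 2 is a QR.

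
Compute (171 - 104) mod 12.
7

(171 - 104) = 67
67 mod 12 = 7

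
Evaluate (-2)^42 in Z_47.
Using repeated squaring. (-2) ≡ 45 (mod 47). 42 = 32 + 8 + 2 (binary 101010). Repeated squaring mod 47: 45^1 ≡ 45; 45^2 ≡ 45² = 2025 ≡ 4; 45^4 ≡ 4² = 16 ≡ 16; 45^8 ≡ 16² = 256 ≡ 21; 45^16 ≡ 21² = 441 ≡ 18; 45^32 ≡ 18² = 324 ≡ 42. Multiply: (-2)^42 ≡ 45^32 × 45^8 × 45^2 ≡ 42 × 21 × 4 (mod 47): 42 × 21 = 882 ≡ 36; 36 × 4 = 144 ≡ 3. So (-2)^42 ≡ 3 (mod 47).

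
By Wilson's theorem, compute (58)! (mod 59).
By Wilson's theorem, (58)! ≡ -1 ≡ 58 (mod 59)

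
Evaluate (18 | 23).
(18/23) = 18^{11} mod 23 = 1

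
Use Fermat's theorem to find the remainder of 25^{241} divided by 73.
67

By Fermat's Little Theorem, a^(p-1) ≡ 1 (mod p) for prime p and gcd(a, p) = 1
Here p = 73, so 25^72 ≡ 1 (mod 73)
We can reduce the exponent: 241 mod 72 = 25
So 25^241 ≡ 25^25 (mod 73)
Computing: 25^25 mod 73 = 67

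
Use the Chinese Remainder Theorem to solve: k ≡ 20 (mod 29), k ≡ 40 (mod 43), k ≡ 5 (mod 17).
7995

Using the Chinese Remainder Theorem:
M = product of moduli = 21199
For equation 1: M_1 = 731, 731 ≡ 6 (mod 29), inverse of 731 mod 29 is 5 (check: 6 × 5 = 30 ≡ 1 (mod 29))
For equation 2: M_2 = 493, 493 ≡ 20 (mod 43), inverse of 493 mod 43 is 28 (check: 20 × 28 = 560 ≡ 1 (mod 43))
For equation 3: M_3 = 1247, 1247 ≡ 6 (mod 17), inverse of 1247 mod 17 is 3 (check: 6 × 3 = 18 ≡ 1 (mod 17))
Combine: k ≡ Σ r_i×M_i×(M_i⁻¹ mod m_i) = 20×731×5 + 40×493×28 + 5×1247×3 = 73100 + 552160 + 18705 = 643965
643965 mod 21199 = 7995
k ≡ 7995 (mod 21199)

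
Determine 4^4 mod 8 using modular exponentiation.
4 = 4 (binary 100). Repeated squaring mod 8: 4^1 ≡ 4; 4^2 ≡ 4² = 16 ≡ 0; 4^4 ≡ 0² = 0 ≡ 0. So 4^4 ≡ 0 (mod 8).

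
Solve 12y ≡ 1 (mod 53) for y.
12^(-1) ≡ 31 (mod 53). Verification: 12 × 31 = 372 ≡ 1 (mod 53)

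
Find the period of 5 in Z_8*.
Powers of 5 mod 8: 5^1≡5, 5^2≡1. Order = 2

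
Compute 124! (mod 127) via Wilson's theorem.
(126)! = (124)! × (125) × (126) ≡ -1 (mod 127). So (124)! ≡ -1 × [(126)(125)]^(-1) ≡ 63 (mod 127)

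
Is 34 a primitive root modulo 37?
No

To verify, check if 34^(36/q) ≢ 1 (mod 37) for each prime divisor q of 36
Divisors of 36 = 36: [1, 2, 3, 4, 6, 9, 12, 18, 36]
  34^(36/2) = 34^18 ≡ 1 (mod 37)
  34^(36/3) = 34^12 ≡ 10 (mod 37)
Conclusion: 34 is not a primitive root modulo 37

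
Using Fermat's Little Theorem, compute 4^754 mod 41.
By Fermat: 4^{40} ≡ 1 (mod 41). 754 ≡ 34 (mod 40). So 4^{754} ≡ 4^{34} ≡ 10 (mod 41)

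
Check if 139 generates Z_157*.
p - 1 = 156 has prime divisors 2, 3, 13. Check 139^(156/q) mod 157 for each: 139^(156/2) = 139^78 ≡ 156, 139^(156/3) = 139^52 ≡ 144, 139^(156/13) = 139^12 ≡ 67 (mod 157). None of these is 1, so 139 has order 156 = φ(157), so it is a primitive root mod 157.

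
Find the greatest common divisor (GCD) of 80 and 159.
1

Using the Euclidean algorithm:
80 = 0 × 159 + 80
159 = 1 × 80 + 79
80 = 1 × 79 + 1
79 = 79 × 1 + 0

GCD(80, 159) = 1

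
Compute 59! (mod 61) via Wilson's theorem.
(60)! = (59)! × (60) ≡ -1 (mod 61). So (59)! ≡ -1 × (60)^(-1) ≡ (-1)×(-1) = 1 (mod 61)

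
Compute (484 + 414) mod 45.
43

(484 + 414) = 898
898 mod 45 = 43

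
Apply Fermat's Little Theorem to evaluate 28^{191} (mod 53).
46

By Fermat's Little Theorem, a^(p-1) ≡ 1 (mod p) for prime p and gcd(a, p) = 1
Here p = 53, so 28^52 ≡ 1 (mod 53)
We can reduce the exponent: 191 mod 52 = 35
So 28^191 ≡ 28^35 (mod 53)
Computing: 28^35 mod 53 = 46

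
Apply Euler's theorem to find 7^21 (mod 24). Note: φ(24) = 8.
By Euler: 7^{8} ≡ 1 (mod 24) since gcd(7, 24) = 1. 21 = 2×8 + 5. So 7^{21} ≡ 7^{5} ≡ 7 (mod 24)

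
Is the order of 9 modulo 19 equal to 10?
No, the actual order is 9, not 10.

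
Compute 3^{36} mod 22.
3

Using successive squaring:
Binary expansion of 36: 100100
Powers of 3 mod 22 (each is the square of the previous):
  3^1 ≡ 3 (mod 22)
  3^2 ≡ 3² = 9 ≡ 9 (mod 22)
  3^4 ≡ 9² = 81 ≡ 15 (mod 22)
  3^8 ≡ 15² = 225 ≡ 5 (mod 22)
  3^16 ≡ 5² = 25 ≡ 3 (mod 22)
  3^32 ≡ 3² = 9 ≡ 9 (mod 22)
36 = 32 + 4, so 3^36 = 3^32 × 3^4 ≡ 9 × 15 (mod 22)
Multiplying step by step:
  9 × 15 = 135 ≡ 3 (mod 22)
Result: 3^36 ≡ 3 (mod 22)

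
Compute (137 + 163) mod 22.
14

(137 + 163) = 300
300 mod 22 = 14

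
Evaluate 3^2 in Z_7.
2 = 2 (binary 10). Repeated squaring mod 7: 3^1 ≡ 3; 3^2 ≡ 3² = 9 ≡ 2. So 3^2 ≡ 2 (mod 7).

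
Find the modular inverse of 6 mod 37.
6^(-1) ≡ 31 (mod 37). Verification: 6 × 31 = 186 ≡ 1 (mod 37)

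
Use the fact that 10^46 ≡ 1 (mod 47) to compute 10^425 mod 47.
By Fermat: 10^{46} ≡ 1 (mod 47). 425 ≡ 11 (mod 46). So 10^{425} ≡ 10^{11} ≡ 22 (mod 47)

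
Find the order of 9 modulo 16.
Powers of 9 mod 16: 9^1≡9, 9^2≡1. Order = 2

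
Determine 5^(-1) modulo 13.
5^(-1) ≡ 8 (mod 13). Verification: 5 × 8 = 40 ≡ 1 (mod 13)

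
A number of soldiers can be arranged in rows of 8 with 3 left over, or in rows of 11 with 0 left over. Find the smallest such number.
M = 8 × 11 = 88. M₁ = 11, y₁ ≡ 3 (mod 8). M₂ = 8, y₂ ≡ 7 (mod 11). r = 3×11×3 + 0×8×7 ≡ 11 (mod 88). The smallest positive such number is 11.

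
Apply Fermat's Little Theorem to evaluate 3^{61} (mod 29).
11

By Fermat's Little Theorem, a^(p-1) ≡ 1 (mod p) for prime p and gcd(a, p) = 1
Here p = 29, so 3^28 ≡ 1 (mod 29)
We can reduce the exponent: 61 mod 28 = 5
So 3^61 ≡ 3^5 (mod 29)
Computing: 3^5 mod 29 = 11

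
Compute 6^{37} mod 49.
13

Using successive squaring:
Binary expansion of 37: 100101
Powers of 6 mod 49 (each is the square of the previous):
  6^1 ≡ 6 (mod 49)
  6^2 ≡ 6² = 36 ≡ 36 (mod 49)
  6^4 ≡ 36² = 1296 ≡ 22 (mod 49)
  6^8 ≡ 22² = 484 ≡ 43 (mod 49)
  6^16 ≡ 43² = 1849 ≡ 36 (mod 49)
  6^32 ≡ 36² = 1296 ≡ 22 (mod 49)
37 = 32 + 4 + 1, so 6^37 = 6^32 × 6^4 × 6^1 ≡ 22 × 22 × 6 (mod 49)
Multiplying step by step:
  22 × 22 = 484 ≡ 43 (mod 49)
  43 × 6 = 258 ≡ 13 (mod 49)
Result: 6^37 ≡ 13 (mod 49)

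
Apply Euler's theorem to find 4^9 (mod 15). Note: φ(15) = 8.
By Euler: 4^{8} ≡ 1 (mod 15) since gcd(4, 15) = 1. 9 = 1×8 + 1. So 4^{9} ≡ 4^{1} ≡ 4 (mod 15)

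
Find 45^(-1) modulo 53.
33

Using Extended Euclidean Algorithm:
gcd(45, 53) = 1
Bezout coefficients: 45 × -20 + 53 × 17 = 1
So 45 × -20 ≡ 1 (mod 53)
The inverse is -20 mod 53 = 33
Verification: 45 × 33 = 1485 = 28 × 53 + 1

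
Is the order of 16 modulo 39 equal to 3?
Yes, ord_39(16) = 3.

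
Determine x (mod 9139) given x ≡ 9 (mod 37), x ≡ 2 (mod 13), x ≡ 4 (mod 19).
2303

Using the Chinese Remainder Theorem:
M = product of moduli = 9139
For equation 1: M_1 = 247, 247 ≡ 25 (mod 37), inverse of 247 mod 37 is 3 (check: 25 × 3 = 75 ≡ 1 (mod 37))
For equation 2: M_2 = 703, 703 ≡ 1 (mod 13), inverse of 703 mod 13 is 1 (check: 1 × 1 = 1 ≡ 1 (mod 13))
For equation 3: M_3 = 481, 481 ≡ 6 (mod 19), inverse of 481 mod 19 is 16 (check: 6 × 16 = 96 ≡ 1 (mod 19))
Combine: x ≡ Σ r_i×M_i×(M_i⁻¹ mod m_i) = 9×247×3 + 2×703×1 + 4×481×16 = 6669 + 1406 + 30784 = 38859
38859 mod 9139 = 2303
x ≡ 2303 (mod 9139)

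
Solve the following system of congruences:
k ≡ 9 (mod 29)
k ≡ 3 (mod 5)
38

Using the Chinese Remainder Theorem:
M = product of moduli = 145
For equation 1: M_1 = 5, 5 ≡ 5 (mod 29), inverse of 5 mod 29 is 6 (check: 5 × 6 = 30 ≡ 1 (mod 29))
For equation 2: M_2 = 29, 29 ≡ 4 (mod 5), inverse of 29 mod 5 is 4 (check: 4 × 4 = 16 ≡ 1 (mod 5))
Combine: k ≡ Σ r_i×M_i×(M_i⁻¹ mod m_i) = 9×5×6 + 3×29×4 = 270 + 348 = 618
618 mod 145 = 38
k ≡ 38 (mod 145)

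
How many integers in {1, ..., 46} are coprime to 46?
22

Prime factorization: 46 = 2 × 23
Using the formula φ(n) = n × Π(1 - 1/p) for each prime factor p:
φ(46) = 46 × (1 - 1/2) × (1 - 1/23)
φ(46) = 22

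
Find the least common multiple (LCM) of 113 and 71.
8023

First find GCD(113, 71) using the Euclidean algorithm:
113 = 1 × 71 + 42
71 = 1 × 42 + 29
42 = 1 × 29 + 13
29 = 2 × 13 + 3
13 = 4 × 3 + 1
3 = 3 × 1 + 0
GCD(113, 71) = 1

LCM formula: LCM(a, b) = (a × b) / GCD(a, b)
LCM(113, 71) = (113 × 71) / 1
LCM(113, 71) = 8023 / 1
LCM(113, 71) = 8023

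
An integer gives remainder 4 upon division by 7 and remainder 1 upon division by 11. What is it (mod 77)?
M = 7 × 11 = 77. M₁ = 11, y₁ ≡ 2 (mod 7). M₂ = 7, y₂ ≡ 8 (mod 11). m = 4×11×2 + 1×7×8 ≡ 67 (mod 77). The smallest positive such number is 67.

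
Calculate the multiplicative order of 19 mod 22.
Powers of 19 mod 22: 19^1≡19, 19^2≡9, 19^3≡17, 19^4≡15, 19^5≡21, 19^6≡3, 19^7≡13, 19^8≡5, 19^9≡7, 19^10≡1. Order = 10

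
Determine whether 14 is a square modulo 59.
By Euler's criterion: 14^{29} ≡ 58 (mod 59). Since this equals -1 (≡ 58), 14 is not a QR.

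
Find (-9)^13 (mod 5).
Using Fermat: (-9)^{4} ≡ 1 (mod 5). 13 ≡ 1 (mod 4). So (-9)^{13} ≡ (-9)^{1} ≡ 1 (mod 5)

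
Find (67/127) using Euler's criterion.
(67/127) = 67^{63} mod 127 = -1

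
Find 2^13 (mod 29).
Using repeated squaring. 13 = 8 + 4 + 1 (binary 1101). Repeated squaring mod 29: 2^1 ≡ 2; 2^2 ≡ 2² = 4 ≡ 4; 2^4 ≡ 4² = 16 ≡ 16; 2^8 ≡ 16² = 256 ≡ 24. Multiply: 2^13 = 2^8 × 2^4 × 2^1 ≡ 24 × 16 × 2 (mod 29): 24 × 16 = 384 ≡ 7; 7 × 2 = 14 ≡ 14. So 2^13 ≡ 14 (mod 29).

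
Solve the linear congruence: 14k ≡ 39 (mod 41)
35

Since gcd(14, 41) = 1 divides 39, a solution exists.
Multiply both sides by the inverse of 14 mod 41:
  14^(-1) mod 41 = 3
  x ≡ 3 × 39 ≡ 117 ≡ 35 (mod 41)
Verification: 14 × 35 = 490 = 11 × 41 + 39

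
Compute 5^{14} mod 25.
0

Using successive squaring:
Binary expansion of 14: 1110
Powers of 5 mod 25 (each is the square of the previous):
  5^1 ≡ 5 (mod 25)
  5^2 ≡ 5² = 25 ≡ 0 (mod 25)
  5^4 ≡ 0² = 0 ≡ 0 (mod 25)
  5^8 ≡ 0² = 0 ≡ 0 (mod 25)
14 = 8 + 4 + 2, so 5^14 = 5^8 × 5^4 × 5^2 ≡ 0 × 0 × 0 (mod 25)
Multiplying step by step:
  0 × 0 = 0 ≡ 0 (mod 25)
  0 × 0 = 0 ≡ 0 (mod 25)
Result: 5^14 ≡ 0 (mod 25)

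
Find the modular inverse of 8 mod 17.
8^(-1) ≡ 15 (mod 17). Verification: 8 × 15 = 120 ≡ 1 (mod 17)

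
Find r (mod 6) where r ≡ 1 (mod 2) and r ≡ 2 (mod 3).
M = 2 × 3 = 6. M₁ = 3, y₁ ≡ 1 (mod 2). M₂ = 2, y₂ ≡ 2 (mod 3). r = 1×3×1 + 2×2×2 ≡ 5 (mod 6)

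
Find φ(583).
520

Prime factorization: 583 = 11 × 53
Using the formula φ(n) = n × Π(1 - 1/p) for each prime factor p:
φ(583) = 583 × (1 - 1/11) × (1 - 1/53)
φ(583) = 520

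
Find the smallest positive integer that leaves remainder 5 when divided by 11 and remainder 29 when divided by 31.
M = 11 × 31 = 341. M₁ = 31, y₁ ≡ 5 (mod 11). M₂ = 11, y₂ ≡ 17 (mod 31). k = 5×31×5 + 29×11×17 ≡ 60 (mod 341). The smallest positive such number is 60.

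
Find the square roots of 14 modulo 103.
The square roots of 14 mod 103 are 23 and 80. Verify: 23² = 529 ≡ 14 (mod 103)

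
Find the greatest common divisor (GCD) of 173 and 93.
1

Using the Euclidean algorithm:
173 = 1 × 93 + 80
93 = 1 × 80 + 13
80 = 6 × 13 + 2
13 = 6 × 2 + 1
2 = 2 × 1 + 0

GCD(173, 93) = 1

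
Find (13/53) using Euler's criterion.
(13/53) = 13^{26} mod 53 = 1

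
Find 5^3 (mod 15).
3 = 2 + 1 (binary 11). Repeated squaring mod 15: 5^1 ≡ 5; 5^2 ≡ 5² = 25 ≡ 10. Multiply: 5^3 = 5^2 × 5^1 ≡ 10 × 5 (mod 15): 10 × 5 = 50 ≡ 5. So 5^3 ≡ 5 (mod 15).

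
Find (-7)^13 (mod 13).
Using Fermat: (-7)^{12} ≡ 1 (mod 13). 13 ≡ 1 (mod 12). So (-7)^{13} ≡ (-7)^{1} ≡ 6 (mod 13)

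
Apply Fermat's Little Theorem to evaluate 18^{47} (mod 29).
14

By Fermat's Little Theorem, a^(p-1) ≡ 1 (mod p) for prime p and gcd(a, p) = 1
Here p = 29, so 18^28 ≡ 1 (mod 29)
We can reduce the exponent: 47 mod 28 = 19
So 18^47 ≡ 18^19 (mod 29)
Computing: 18^19 mod 29 = 14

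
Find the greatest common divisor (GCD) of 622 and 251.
1

Using the Euclidean algorithm:
622 = 2 × 251 + 120
251 = 2 × 120 + 11
120 = 10 × 11 + 10
11 = 1 × 10 + 1
10 = 10 × 1 + 0

GCD(622, 251) = 1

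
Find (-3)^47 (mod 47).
Using Fermat: (-3)^{46} ≡ 1 (mod 47). 47 ≡ 1 (mod 46). So (-3)^{47} ≡ (-3)^{1} ≡ 44 (mod 47)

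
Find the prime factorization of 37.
37

Divide by primes starting from smallest:
37 ÷ 37 = 1

37 = 37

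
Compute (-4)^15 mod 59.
Using repeated squaring. (-4) ≡ 55 (mod 59). 15 = 8 + 4 + 2 + 1 (binary 1111). Repeated squaring mod 59: 55^1 ≡ 55; 55^2 ≡ 55² = 3025 ≡ 16; 55^4 ≡ 16² = 256 ≡ 20; 55^8 ≡ 20² = 400 ≡ 46. Multiply: (-4)^15 ≡ 55^8 × 55^4 × 55^2 × 55^1 ≡ 46 × 20 × 16 × 55 (mod 59): 46 × 20 = 920 ≡ 35; 35 × 16 = 560 ≡ 29; 29 × 55 = 1595 ≡ 2. So (-4)^15 ≡ 2 (mod 59).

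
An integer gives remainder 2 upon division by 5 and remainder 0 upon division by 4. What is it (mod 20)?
M = 5 × 4 = 20. M₁ = 4, y₁ ≡ 4 (mod 5). M₂ = 5, y₂ ≡ 1 (mod 4). z = 2×4×4 + 0×5×1 ≡ 12 (mod 20). The smallest positive such number is 12.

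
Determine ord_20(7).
Powers of 7 mod 20: 7^1≡7, 7^2≡9, 7^3≡3, 7^4≡1. Order = 4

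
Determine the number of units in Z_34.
16

Prime factorization: 34 = 2 × 17
Using the formula φ(n) = n × Π(1 - 1/p) for each prime factor p:
φ(34) = 34 × (1 - 1/2) × (1 - 1/17)
φ(34) = 16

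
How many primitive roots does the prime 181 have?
Number of primitive roots mod 181 = φ(180) = 48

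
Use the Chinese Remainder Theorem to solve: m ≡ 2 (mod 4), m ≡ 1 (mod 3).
M = 4 × 3 = 12. M₁ = 3, y₁ ≡ 3 (mod 4). M₂ = 4, y₂ ≡ 1 (mod 3). m = 2×3×3 + 1×4×1 ≡ 10 (mod 12)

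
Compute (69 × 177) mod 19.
15

(69 × 177) = 12213
12213 mod 19 = 15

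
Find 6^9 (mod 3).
6 ≡ 0 (mod 3). 9 = 8 + 1 (binary 1001). Repeated squaring mod 3: 0^1 ≡ 0; 0^2 ≡ 0² = 0 ≡ 0; 0^4 ≡ 0² = 0 ≡ 0; 0^8 ≡ 0² = 0 ≡ 0. Multiply: 6^9 ≡ 0^8 × 0^1 ≡ 0 × 0 (mod 3): 0 × 0 = 0 ≡ 0. So 6^9 ≡ 0 (mod 3).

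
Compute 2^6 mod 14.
6 = 4 + 2 (binary 110). Repeated squaring mod 14: 2^1 ≡ 2; 2^2 ≡ 2² = 4 ≡ 4; 2^4 ≡ 4² = 16 ≡ 2. Multiply: 2^6 = 2^4 × 2^2 ≡ 2 × 4 (mod 14): 2 × 4 = 8 ≡ 8. So 2^6 ≡ 8 (mod 14).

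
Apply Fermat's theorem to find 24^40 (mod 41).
By Fermat's Little Theorem, 24^{40} ≡ 1 (mod 41) since 41 is prime and gcd(24, 41) = 1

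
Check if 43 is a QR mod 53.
By Euler's criterion: 43^{26} ≡ 1 (mod 53). Since this equals 1, 43 is a QR.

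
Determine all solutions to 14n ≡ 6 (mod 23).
7

Since gcd(14, 23) = 1 divides 6, a solution exists.
Multiply both sides by the inverse of 14 mod 23:
  14^(-1) mod 23 = 5
  x ≡ 5 × 6 ≡ 30 ≡ 7 (mod 23)
Verification: 14 × 7 = 98 = 4 × 23 + 6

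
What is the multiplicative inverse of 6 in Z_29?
6^(-1) ≡ 5 (mod 29). Verification: 6 × 5 = 30 ≡ 1 (mod 29)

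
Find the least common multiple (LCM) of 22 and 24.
264

First find GCD(22, 24) using the Euclidean algorithm:
22 = 0 × 24 + 22
24 = 1 × 22 + 2
22 = 11 × 2 + 0
GCD(22, 24) = 2

LCM formula: LCM(a, b) = (a × b) / GCD(a, b)
LCM(22, 24) = (22 × 24) / 2
LCM(22, 24) = 528 / 2
LCM(22, 24) = 264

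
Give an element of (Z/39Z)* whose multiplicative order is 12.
7 has order 12 mod 39 since 7^{12} ≡ 1 (mod 39) and no smaller power works.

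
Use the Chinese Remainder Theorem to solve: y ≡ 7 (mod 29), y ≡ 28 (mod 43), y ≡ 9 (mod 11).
5575

Using the Chinese Remainder Theorem:
M = product of moduli = 13717
For equation 1: M_1 = 473, 473 ≡ 9 (mod 29), inverse of 473 mod 29 is 13 (check: 9 × 13 = 117 ≡ 1 (mod 29))
For equation 2: M_2 = 319, 319 ≡ 18 (mod 43), inverse of 319 mod 43 is 12 (check: 18 × 12 = 216 ≡ 1 (mod 43))
For equation 3: M_3 = 1247, 1247 ≡ 4 (mod 11), inverse of 1247 mod 11 is 3 (check: 4 × 3 = 12 ≡ 1 (mod 11))
Combine: y ≡ Σ r_i×M_i×(M_i⁻¹ mod m_i) = 7×473×13 + 28×319×12 + 9×1247×3 = 43043 + 107184 + 33669 = 183896
183896 mod 13717 = 5575
y ≡ 5575 (mod 13717)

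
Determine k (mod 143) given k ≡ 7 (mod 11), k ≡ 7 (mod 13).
7

Using the Chinese Remainder Theorem:
M = product of moduli = 143
For equation 1: M_1 = 13, 13 ≡ 2 (mod 11), inverse of 13 mod 11 is 6 (check: 2 × 6 = 12 ≡ 1 (mod 11))
For equation 2: M_2 = 11, 11 ≡ 11 (mod 13), inverse of 11 mod 13 is 6 (check: 11 × 6 = 66 ≡ 1 (mod 13))
Combine: k ≡ Σ r_i×M_i×(M_i⁻¹ mod m_i) = 7×13×6 + 7×11×6 = 546 + 462 = 1008
1008 mod 143 = 7
k ≡ 7 (mod 143)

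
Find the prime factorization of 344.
2^3 × 43

Divide by primes starting from smallest:
344 ÷ 2 = 172
172 ÷ 2 = 86
86 ÷ 2 = 43
43 ÷ 43 = 1

344 = 2^3 × 43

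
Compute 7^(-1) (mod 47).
7^(-1) ≡ 27 (mod 47). Verification: 7 × 27 = 189 ≡ 1 (mod 47)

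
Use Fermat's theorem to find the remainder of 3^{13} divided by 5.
3

By Fermat's Little Theorem, a^(p-1) ≡ 1 (mod p) for prime p and gcd(a, p) = 1
Here p = 5, so 3^4 ≡ 1 (mod 5)
We can reduce the exponent: 13 mod 4 = 1
So 3^13 ≡ 3^1 (mod 5)
Computing: 3^1 mod 5 = 3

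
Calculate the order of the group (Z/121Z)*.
110

Prime factorization: 121 = 11^2
Using the formula φ(n) = n × Π(1 - 1/p) for each prime factor p:
φ(121) = 121 × (1 - 1/11)
φ(121) = 110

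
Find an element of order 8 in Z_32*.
11 has order 8 mod 32 since 11^{8} ≡ 1 (mod 32) and no smaller power works.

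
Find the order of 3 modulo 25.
Powers of 3 mod 25: 3^1≡3, 3^2≡9, 3^3≡2, 3^4≡6, 3^5≡18, 3^6≡4, 3^7≡12, 3^8≡11, 3^9≡8, 3^10≡24, 3^11≡22, 3^12≡16, 3^13≡23, 3^14≡19, 3^15≡7, 3^16≡21, 3^17≡13, 3^18≡14, 3^19≡17, 3^20≡1. Order = 20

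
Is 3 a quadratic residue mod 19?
By Euler's criterion: 3^{9} ≡ 18 (mod 19). Since this equals -1 (≡ 18), 3 is not a QR.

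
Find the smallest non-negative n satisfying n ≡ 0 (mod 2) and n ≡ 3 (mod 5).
M = 2 × 5 = 10. M₁ = 5, y₁ ≡ 1 (mod 2). M₂ = 2, y₂ ≡ 3 (mod 5). n = 0×5×1 + 3×2×3 ≡ 8 (mod 10)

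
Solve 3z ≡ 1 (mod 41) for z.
3^(-1) ≡ 14 (mod 41). Verification: 3 × 14 = 42 ≡ 1 (mod 41)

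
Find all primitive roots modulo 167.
Primitive roots mod 167: {5, 10, 13, 15, 17, 20, 23, 26, 30, 34, 35, 37, 39, 40, 41, 43, 45, 46, 51, 52, 53, 55, 59, 60, 67, 68, 69, 70, 71, 73, 74, 78, 79, 80, 82, 83, 86, 90, 91, 92, 95, 101, 102, 103, 104, 105, 106, 109, 110, 111, 113, 117, 118, 119, 120, 123, 125, 129, 131, 134, 135, 136, 138, 139, 140, 142, 143, 145, 146, 148, 149, 151, 153, 155, 156, 158, 159, 160, 161, 163, 164, 165}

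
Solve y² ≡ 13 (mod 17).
The square roots of 13 mod 17 are 8 and 9. Verify: 8² = 64 ≡ 13 (mod 17)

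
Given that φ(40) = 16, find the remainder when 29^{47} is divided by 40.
By Euler: 29^{16} ≡ 1 (mod 40) since gcd(29, 40) = 1. 47 = 2×16 + 15. So 29^{47} ≡ 29^{15} ≡ 29 (mod 40)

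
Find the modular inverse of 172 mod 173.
172^(-1) ≡ 172 (mod 173). Verification: 172 × 172 = 29584 ≡ 1 (mod 173)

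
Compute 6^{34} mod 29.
24

Using successive squaring:
Binary expansion of 34: 100010
Powers of 6 mod 29 (each is the square of the previous):
  6^1 ≡ 6 (mod 29)
  6^2 ≡ 6² = 36 ≡ 7 (mod 29)
  6^4 ≡ 7² = 49 ≡ 20 (mod 29)
  6^8 ≡ 20² = 400 ≡ 23 (mod 29)
  6^16 ≡ 23² = 529 ≡ 7 (mod 29)
  6^32 ≡ 7² = 49 ≡ 20 (mod 29)
34 = 32 + 2, so 6^34 = 6^32 × 6^2 ≡ 20 × 7 (mod 29)
Multiplying step by step:
  20 × 7 = 140 ≡ 24 (mod 29)
Result: 6^34 ≡ 24 (mod 29)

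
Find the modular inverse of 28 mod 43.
28^(-1) ≡ 20 (mod 43). Verification: 28 × 20 = 560 ≡ 1 (mod 43)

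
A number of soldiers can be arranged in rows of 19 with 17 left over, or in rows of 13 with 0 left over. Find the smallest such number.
M = 19 × 13 = 247. M₁ = 13, y₁ ≡ 3 (mod 19). M₂ = 19, y₂ ≡ 11 (mod 13). z = 17×13×3 + 0×19×11 ≡ 169 (mod 247). The smallest positive such number is 169.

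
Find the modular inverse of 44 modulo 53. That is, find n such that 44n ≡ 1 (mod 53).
47

Using Extended Euclidean Algorithm:
gcd(44, 53) = 1
Bezout coefficients: 44 × -6 + 53 × 5 = 1
So 44 × -6 ≡ 1 (mod 53)
The inverse is -6 mod 53 = 47
Verification: 44 × 47 = 2068 = 39 × 53 + 1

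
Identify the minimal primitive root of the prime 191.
p - 1 = 190 has prime divisors 2, 5, 19. h is a primitive root mod 191 iff h^(190/q) ≢ 1 (mod 191) for each such q.
h = 2: 2^95 ≡ 1, 2^38 ≡ 49, 2^10 ≡ 69 (mod 191); 2^95 ≡ 1, so not a primitive root.
h = 3: 3^95 ≡ 1, 3^38 ≡ 39, 3^10 ≡ 30 (mod 191); 3^95 ≡ 1, so not a primitive root.
h = 4: 4^95 ≡ 1, 4^38 ≡ 109, 4^10 ≡ 177 (mod 191); 4^95 ≡ 1, so not a primitive root.
h = 5: 5^95 ≡ 1, 5^38 ≡ 1, 5^10 ≡ 177 (mod 191); 5^95 ≡ 1, so not a primitive root.
h = 6: 6^95 ≡ 1, 6^38 ≡ 1, 6^10 ≡ 160 (mod 191); 6^95 ≡ 1, so not a primitive root.
h = 7: 7^95 ≡ 190, 7^38 ≡ 39, 7^10 ≡ 1 (mod 191); 7^10 ≡ 1, so not a primitive root.
h = 8: 8^95 ≡ 1, 8^38 ≡ 184, 8^10 ≡ 180 (mod 191); 8^95 ≡ 1, so not a primitive root.
h = 9: 9^95 ≡ 1, 9^38 ≡ 184, 9^10 ≡ 136 (mod 191); 9^95 ≡ 1, so not a primitive root.
h = 10: 10^95 ≡ 1, 10^38 ≡ 49, 10^10 ≡ 180 (mod 191); 10^95 ≡ 1, so not a primitive root.
h = 11: 11^95 ≡ 190, 11^38 ≡ 1, 11^10 ≡ 107 (mod 191); 11^38 ≡ 1, so not a primitive root.
h = 12: 12^95 ≡ 1, 12^38 ≡ 49, 12^10 ≡ 153 (mod 191); 12^95 ≡ 1, so not a primitive root.
h = 13: 13^95 ≡ 1, 13^38 ≡ 184, 13^10 ≡ 121 (mod 191); 13^95 ≡ 1, so not a primitive root.
h = 14: 14^95 ≡ 190, 14^38 ≡ 1, 14^10 ≡ 69 (mod 191); 14^38 ≡ 1, so not a primitive root.
h = 15: 15^95 ≡ 1, 15^38 ≡ 39, 15^10 ≡ 153 (mod 191); 15^95 ≡ 1, so not a primitive root.
h = 16: 16^95 ≡ 1, 16^38 ≡ 39, 16^10 ≡ 5 (mod 191); 16^95 ≡ 1, so not a primitive root.
h = 17: 17^95 ≡ 1, 17^38 ≡ 109, 17^10 ≡ 32 (mod 191); 17^95 ≡ 1, so not a primitive root.
h = 18: 18^95 ≡ 1, 18^38 ≡ 39, 18^10 ≡ 25 (mod 191); 18^95 ≡ 1, so not a primitive root.
h = 19: 19^95 ≡ 190, 19^38 ≡ 39, 19^10 ≡ 52 (mod 191); none is 1, so 19 has order 190 and is a primitive root.
The smallest primitive root mod 191 is g = 19.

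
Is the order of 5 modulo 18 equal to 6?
Yes, ord_18(5) = 6.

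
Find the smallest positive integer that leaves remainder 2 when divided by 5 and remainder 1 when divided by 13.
M = 5 × 13 = 65. M₁ = 13, y₁ ≡ 2 (mod 5). M₂ = 5, y₂ ≡ 8 (mod 13). k = 2×13×2 + 1×5×8 ≡ 27 (mod 65). The smallest positive such number is 27.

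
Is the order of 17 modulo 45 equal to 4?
Yes, ord_45(17) = 4.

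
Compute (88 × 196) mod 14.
0

(88 × 196) = 17248
17248 mod 14 = 0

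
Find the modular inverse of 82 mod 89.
82^(-1) ≡ 38 (mod 89). Verification: 82 × 38 = 3116 ≡ 1 (mod 89)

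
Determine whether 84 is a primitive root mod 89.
p - 1 = 88 has prime divisors 2, 11. Check 84^(88/q) mod 89 for each: 84^(88/2) = 84^44 ≡ 1, 84^(88/11) = 84^8 ≡ 4 (mod 89). Since 84^44 ≡ 1 (mod 89), the order of 84 divides 44 (in fact the order is 44) ≠ 88, so it is not a primitive root.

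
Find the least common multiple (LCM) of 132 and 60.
660

First find GCD(132, 60) using the Euclidean algorithm:
132 = 2 × 60 + 12
60 = 5 × 12 + 0
GCD(132, 60) = 12

LCM formula: LCM(a, b) = (a × b) / GCD(a, b)
LCM(132, 60) = (132 × 60) / 12
LCM(132, 60) = 7920 / 12
LCM(132, 60) = 660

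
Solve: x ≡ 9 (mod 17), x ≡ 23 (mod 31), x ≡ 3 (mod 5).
M = 17 × 31 × 5 = 2635. M₁ = 155, y₁ ≡ 9 (mod 17). M₂ = 85, y₂ ≡ 27 (mod 31). M₃ = 527, y₃ ≡ 3 (mod 5). x = 9×155×9 + 23×85×27 + 3×527×3 ≡ 1573 (mod 2635)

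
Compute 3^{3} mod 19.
8

Using successive squaring:
Binary expansion of 3: 11
Powers of 3 mod 19 (each is the square of the previous):
  3^1 ≡ 3 (mod 19)
  3^2 ≡ 3² = 9 ≡ 9 (mod 19)
3 = 2 + 1, so 3^3 = 3^2 × 3^1 ≡ 9 × 3 (mod 19)
Multiplying step by step:
  9 × 3 = 27 ≡ 8 (mod 19)
Result: 3^3 ≡ 8 (mod 19)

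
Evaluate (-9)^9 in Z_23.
(-9) ≡ 14 (mod 23). 9 = 8 + 1 (binary 1001). Repeated squaring mod 23: 14^1 ≡ 14; 14^2 ≡ 14² = 196 ≡ 12; 14^4 ≡ 12² = 144 ≡ 6; 14^8 ≡ 6² = 36 ≡ 13. Multiply: (-9)^9 ≡ 14^8 × 14^1 ≡ 13 × 14 (mod 23): 13 × 14 = 182 ≡ 21. So (-9)^9 ≡ 21 (mod 23).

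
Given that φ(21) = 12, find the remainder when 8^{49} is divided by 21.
By Euler: 8^{12} ≡ 1 (mod 21) since gcd(8, 21) = 1. 49 = 4×12 + 1. So 8^{49} ≡ 8^{1} ≡ 8 (mod 21)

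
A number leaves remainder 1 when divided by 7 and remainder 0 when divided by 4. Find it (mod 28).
M = 7 × 4 = 28. M₁ = 4, y₁ ≡ 2 (mod 7). M₂ = 7, y₂ ≡ 3 (mod 4). x = 1×4×2 + 0×7×3 ≡ 8 (mod 28)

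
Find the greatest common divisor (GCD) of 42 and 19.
1

Using the Euclidean algorithm:
42 = 2 × 19 + 4
19 = 4 × 4 + 3
4 = 1 × 3 + 1
3 = 3 × 1 + 0

GCD(42, 19) = 1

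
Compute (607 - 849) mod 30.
28

(607 - 849) = -242
-242 mod 30 = 28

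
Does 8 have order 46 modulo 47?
p - 1 = 46 has prime divisors 2, 23. Check 8^(46/q) mod 47 for each: 8^(46/2) = 8^23 ≡ 1, 8^(46/23) = 8^2 ≡ 17 (mod 47). Since 8^23 ≡ 1 (mod 47), the order of 8 divides 23 (in fact the order is 23) ≠ 46, so it is not a primitive root.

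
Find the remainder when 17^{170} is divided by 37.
By Fermat: 17^{36} ≡ 1 (mod 37). 170 = 4×36 + 26. So 17^{170} ≡ 17^{26} ≡ 4 (mod 37)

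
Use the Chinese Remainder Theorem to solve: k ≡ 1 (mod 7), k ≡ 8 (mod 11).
M = 7 × 11 = 77. M₁ = 11, y₁ ≡ 2 (mod 7). M₂ = 7, y₂ ≡ 8 (mod 11). k = 1×11×2 + 8×7×8 ≡ 8 (mod 77)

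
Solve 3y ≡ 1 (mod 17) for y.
6

Using Extended Euclidean Algorithm:
gcd(3, 17) = 1
Bezout coefficients: 3 × 6 + 17 × -1 = 1
So 3 × 6 ≡ 1 (mod 17)
The inverse is 6 mod 17 = 6
Verification: 3 × 6 = 18 = 1 × 17 + 1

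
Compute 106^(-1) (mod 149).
106^(-1) ≡ 97 (mod 149). Verification: 106 × 97 = 10282 ≡ 1 (mod 149)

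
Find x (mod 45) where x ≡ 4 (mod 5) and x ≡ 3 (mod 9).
M = 5 × 9 = 45. M₁ = 9, y₁ ≡ 4 (mod 5). M₂ = 5, y₂ ≡ 2 (mod 9). x = 4×9×4 + 3×5×2 ≡ 39 (mod 45)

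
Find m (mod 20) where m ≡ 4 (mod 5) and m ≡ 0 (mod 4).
M = 5 × 4 = 20. M₁ = 4, y₁ ≡ 4 (mod 5). M₂ = 5, y₂ ≡ 1 (mod 4). m = 4×4×4 + 0×5×1 ≡ 4 (mod 20)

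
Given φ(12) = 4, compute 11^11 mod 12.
By Euler: 11^{4} ≡ 1 (mod 12) since gcd(11, 12) = 1. 11 = 2×4 + 3. So 11^{11} ≡ 11^{3} ≡ 11 (mod 12)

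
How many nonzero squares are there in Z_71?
For prime 71, there are (p-1)/2 = (71-1)/2 = 35 quadratic residues (excluding 0).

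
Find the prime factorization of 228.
2^2 × 3 × 19

Divide by primes starting from smallest:
228 ÷ 2 = 114
114 ÷ 2 = 57
57 ÷ 3 = 19
19 ÷ 19 = 1

228 = 2^2 × 3 × 19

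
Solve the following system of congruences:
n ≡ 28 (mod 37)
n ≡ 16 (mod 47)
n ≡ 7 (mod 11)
16419

Using the Chinese Remainder Theorem:
M = product of moduli = 19129
For equation 1: M_1 = 517, 517 ≡ 36 (mod 37), inverse of 517 mod 37 is 36 (check: 36 × 36 = 1296 ≡ 1 (mod 37))
For equation 2: M_2 = 407, 407 ≡ 31 (mod 47), inverse of 407 mod 47 is 44 (check: 31 × 44 = 1364 ≡ 1 (mod 47))
For equation 3: M_3 = 1739, 1739 ≡ 1 (mod 11), inverse of 1739 mod 11 is 1 (check: 1 × 1 = 1 ≡ 1 (mod 11))
Combine: n ≡ Σ r_i×M_i×(M_i⁻¹ mod m_i) = 28×517×36 + 16×407×44 + 7×1739×1 = 521136 + 286528 + 12173 = 819837
819837 mod 19129 = 16419
n ≡ 16419 (mod 19129)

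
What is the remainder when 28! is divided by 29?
By Wilson's theorem, (28)! ≡ -1 ≡ 28 (mod 29)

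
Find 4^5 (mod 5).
5 = 4 + 1 (binary 101). Repeated squaring mod 5: 4^1 ≡ 4; 4^2 ≡ 4² = 16 ≡ 1; 4^4 ≡ 1² = 1 ≡ 1. Multiply: 4^5 = 4^4 × 4^1 ≡ 1 × 4 (mod 5): 1 × 4 = 4 ≡ 4. So 4^5 ≡ 4 (mod 5).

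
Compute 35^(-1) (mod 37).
35^(-1) ≡ 18 (mod 37). Verification: 35 × 18 = 630 ≡ 1 (mod 37)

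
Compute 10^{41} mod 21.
19

Using successive squaring:
Binary expansion of 41: 101001
Powers of 10 mod 21 (each is the square of the previous):
  10^1 ≡ 10 (mod 21)
  10^2 ≡ 10² = 100 ≡ 16 (mod 21)
  10^4 ≡ 16² = 256 ≡ 4 (mod 21)
  10^8 ≡ 4² = 16 ≡ 16 (mod 21)
  10^16 ≡ 16² = 256 ≡ 4 (mod 21)
  10^32 ≡ 4² = 16 ≡ 16 (mod 21)
41 = 32 + 8 + 1, so 10^41 = 10^32 × 10^8 × 10^1 ≡ 16 × 16 × 10 (mod 21)
Multiplying step by step:
  16 × 16 = 256 ≡ 4 (mod 21)
  4 × 10 = 40 ≡ 19 (mod 21)
Result: 10^41 ≡ 19 (mod 21)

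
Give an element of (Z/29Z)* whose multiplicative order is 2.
28 has order 2 mod 29 since 28^{2} ≡ 1 (mod 29) and no smaller power works.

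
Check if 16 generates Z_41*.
p - 1 = 40 has prime divisors 2, 5. Check 16^(40/q) mod 41 for each: 16^(40/2) = 16^20 ≡ 1, 16^(40/5) = 16^8 ≡ 37 (mod 41). Since 16^20 ≡ 1 (mod 41), the order of 16 divides 20 (in fact the order is 5) ≠ 40, so it is not a primitive root.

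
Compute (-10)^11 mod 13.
Using repeated squaring. (-10) ≡ 3 (mod 13). 11 = 8 + 2 + 1 (binary 1011). Repeated squaring mod 13: 3^1 ≡ 3; 3^2 ≡ 3² = 9 ≡ 9; 3^4 ≡ 9² = 81 ≡ 3; 3^8 ≡ 3² = 9 ≡ 9. Multiply: (-10)^11 ≡ 3^8 × 3^2 × 3^1 ≡ 9 × 9 × 3 (mod 13): 9 × 9 = 81 ≡ 3; 3 × 3 = 9 ≡ 9. So (-10)^11 ≡ 9 (mod 13).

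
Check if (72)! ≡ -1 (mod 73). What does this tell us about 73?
(72)! mod 73 = 72. Since this equals -1 (mod 73), Wilson confirms 73 is prime.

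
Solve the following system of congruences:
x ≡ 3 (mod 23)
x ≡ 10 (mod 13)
49

Using the Chinese Remainder Theorem:
M = product of moduli = 299
For equation 1: M_1 = 13, 13 ≡ 13 (mod 23), inverse of 13 mod 23 is 16 (check: 13 × 16 = 208 ≡ 1 (mod 23))
For equation 2: M_2 = 23, 23 ≡ 10 (mod 13), inverse of 23 mod 13 is 4 (check: 10 × 4 = 40 ≡ 1 (mod 13))
Combine: x ≡ Σ r_i×M_i×(M_i⁻¹ mod m_i) = 3×13×16 + 10×23×4 = 624 + 920 = 1544
1544 mod 299 = 49
x ≡ 49 (mod 299)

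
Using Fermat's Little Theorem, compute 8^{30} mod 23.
4

By Fermat's Little Theorem, a^(p-1) ≡ 1 (mod p) for prime p and gcd(a, p) = 1
Here p = 23, so 8^22 ≡ 1 (mod 23)
We can reduce the exponent: 30 mod 22 = 8
So 8^30 ≡ 8^8 (mod 23)
Computing: 8^8 mod 23 = 4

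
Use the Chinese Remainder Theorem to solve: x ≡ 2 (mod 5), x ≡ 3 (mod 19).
22

Using the Chinese Remainder Theorem:
M = product of moduli = 95
For equation 1: M_1 = 19, 19 ≡ 4 (mod 5), inverse of 19 mod 5 is 4 (check: 4 × 4 = 16 ≡ 1 (mod 5))
For equation 2: M_2 = 5, 5 ≡ 5 (mod 19), inverse of 5 mod 19 is 4 (check: 5 × 4 = 20 ≡ 1 (mod 19))
Combine: x ≡ Σ r_i×M_i×(M_i⁻¹ mod m_i) = 2×19×4 + 3×5×4 = 152 + 60 = 212
212 mod 95 = 22
x ≡ 22 (mod 95)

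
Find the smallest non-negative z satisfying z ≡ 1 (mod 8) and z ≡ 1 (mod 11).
M = 8 × 11 = 88. M₁ = 11, y₁ ≡ 3 (mod 8). M₂ = 8, y₂ ≡ 7 (mod 11). z = 1×11×3 + 1×8×7 ≡ 1 (mod 88)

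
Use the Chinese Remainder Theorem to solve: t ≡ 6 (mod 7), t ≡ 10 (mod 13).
M = 7 × 13 = 91. M₁ = 13, y₁ ≡ 6 (mod 7). M₂ = 7, y₂ ≡ 2 (mod 13). t = 6×13×6 + 10×7×2 ≡ 62 (mod 91)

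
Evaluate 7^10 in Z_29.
10 = 8 + 2 (binary 1010). Repeated squaring mod 29: 7^1 ≡ 7; 7^2 ≡ 7² = 49 ≡ 20; 7^4 ≡ 20² = 400 ≡ 23; 7^8 ≡ 23² = 529 ≡ 7. Multiply: 7^10 = 7^8 × 7^2 ≡ 7 × 20 (mod 29): 7 × 20 = 140 ≡ 24. So 7^10 ≡ 24 (mod 29).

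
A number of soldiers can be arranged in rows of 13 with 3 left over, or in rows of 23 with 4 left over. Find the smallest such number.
M = 13 × 23 = 299. M₁ = 23, y₁ ≡ 4 (mod 13). M₂ = 13, y₂ ≡ 16 (mod 23). m = 3×23×4 + 4×13×16 ≡ 211 (mod 299). The smallest positive such number is 211.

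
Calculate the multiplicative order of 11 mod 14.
Powers of 11 mod 14: 11^1≡11, 11^2≡9, 11^3≡1. Order = 3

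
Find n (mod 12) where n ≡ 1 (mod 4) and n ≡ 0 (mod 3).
M = 4 × 3 = 12. M₁ = 3, y₁ ≡ 3 (mod 4). M₂ = 4, y₂ ≡ 1 (mod 3). n = 1×3×3 + 0×4×1 ≡ 9 (mod 12)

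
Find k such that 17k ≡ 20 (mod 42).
16

Since gcd(17, 42) = 1 divides 20, a solution exists.
Multiply both sides by the inverse of 17 mod 42:
  17^(-1) mod 42 = 5
  x ≡ 5 × 20 ≡ 100 ≡ 16 (mod 42)
Verification: 17 × 16 = 272 = 6 × 42 + 20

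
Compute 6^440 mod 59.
Using Fermat: 6^{58} ≡ 1 (mod 59). 440 ≡ 34 (mod 58). So 6^{440} ≡ 6^{34} ≡ 12 (mod 59)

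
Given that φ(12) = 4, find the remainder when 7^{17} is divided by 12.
By Euler: 7^{4} ≡ 1 (mod 12) since gcd(7, 12) = 1. 17 = 4×4 + 1. So 7^{17} ≡ 7^{1} ≡ 7 (mod 12)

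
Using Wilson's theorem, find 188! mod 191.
(190)! = (188)! × (189) × (190) ≡ -1 (mod 191). So (188)! ≡ -1 × [(190)(189)]^(-1) ≡ 95 (mod 191)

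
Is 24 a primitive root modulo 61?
No

To verify, check if 24^(60/q) ≢ 1 (mod 61) for each prime divisor q of 60
Divisors of 60 = 60: [1, 2, 3, 4, 5, 6, 10, 12, 15, 20, 30, 60]
  24^(60/2) = 24^30 ≡ 60 (mod 61)
  24^(60/3) = 24^20 ≡ 1 (mod 61)
  24^(60/5) = 24^12 ≡ 34 (mod 61)
Conclusion: 24 is not a primitive root modulo 61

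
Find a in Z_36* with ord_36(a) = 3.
13 has order 3 mod 36 since 13^{3} ≡ 1 (mod 36) and no smaller power works.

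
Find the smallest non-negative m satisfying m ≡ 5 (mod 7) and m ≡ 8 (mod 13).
M = 7 × 13 = 91. M₁ = 13, y₁ ≡ 6 (mod 7). M₂ = 7, y₂ ≡ 2 (mod 13). m = 5×13×6 + 8×7×2 ≡ 47 (mod 91)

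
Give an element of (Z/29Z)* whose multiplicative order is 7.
7 has order 7 mod 29 since 7^{7} ≡ 1 (mod 29) and no smaller power works.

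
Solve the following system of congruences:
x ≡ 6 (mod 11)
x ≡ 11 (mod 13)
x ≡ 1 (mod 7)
50

Using the Chinese Remainder Theorem:
M = product of moduli = 1001
For equation 1: M_1 = 91, 91 ≡ 3 (mod 11), inverse of 91 mod 11 is 4 (check: 3 × 4 = 12 ≡ 1 (mod 11))
For equation 2: M_2 = 77, 77 ≡ 12 (mod 13), inverse of 77 mod 13 is 12 (check: 12 × 12 = 144 ≡ 1 (mod 13))
For equation 3: M_3 = 143, 143 ≡ 3 (mod 7), inverse of 143 mod 7 is 5 (check: 3 × 5 = 15 ≡ 1 (mod 7))
Combine: x ≡ Σ r_i×M_i×(M_i⁻¹ mod m_i) = 6×91×4 + 11×77×12 + 1×143×5 = 2184 + 10164 + 715 = 13063
13063 mod 1001 = 50
x ≡ 50 (mod 1001)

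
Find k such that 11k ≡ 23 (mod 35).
18

Since gcd(11, 35) = 1 divides 23, a solution exists.
Multiply both sides by the inverse of 11 mod 35:
  11^(-1) mod 35 = 16
  x ≡ 16 × 23 ≡ 368 ≡ 18 (mod 35)
Verification: 11 × 18 = 198 = 5 × 35 + 23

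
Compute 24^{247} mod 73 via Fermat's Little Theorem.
49

By Fermat's Little Theorem, a^(p-1) ≡ 1 (mod p) for prime p and gcd(a, p) = 1
Here p = 73, so 24^72 ≡ 1 (mod 73)
We can reduce the exponent: 247 mod 72 = 31
So 24^247 ≡ 24^31 (mod 73)
Computing: 24^31 mod 73 = 49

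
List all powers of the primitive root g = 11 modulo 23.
g^1, g^2, ..., g^{22} mod 23: {11, 6, 20, 13, 5, 9, 7, 8, 19, 2, 22, 12, 17, 3, 10, 18, 14, 16, 15, 4, 21, 1}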